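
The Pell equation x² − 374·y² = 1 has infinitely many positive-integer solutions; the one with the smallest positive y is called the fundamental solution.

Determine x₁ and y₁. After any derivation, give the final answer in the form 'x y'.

3365 174

d=374: √d = [19; 2,1,18,1,2,38] (ℓ=6, even), read p_5/q_5
step 0: (19, 1)  from 19·(1,0) + (0,1)
step 1: (39, 2)  from 2·(19,1) + (1,0)
step 2: (58, 3)  from 1·(39,2) + (19,1)
step 3: (1083, 56)  from 18·(58,3) + (39,2)
step 4: (1141, 59)  from 1·(1083,56) + (58,3)
step 5: (3365, 174)  from 2·(1141,59) + (1083,56)
→ (3365, 174).  Check: 3365²=11323225, 374·174²=11323224, difference 1.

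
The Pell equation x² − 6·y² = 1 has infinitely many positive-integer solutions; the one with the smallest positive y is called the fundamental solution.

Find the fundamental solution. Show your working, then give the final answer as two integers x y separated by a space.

5 2

d=6: √d = [2; 2,4] (ℓ=2, even), read p_1/q_1
step 0: (2, 1)  from 2·(1,0) + (0,1)
step 1: (5, 2)  from 2·(2,1) + (1,0)
(x₁, y₁) = (5, 2);  5² − 6·2² = 1 ✓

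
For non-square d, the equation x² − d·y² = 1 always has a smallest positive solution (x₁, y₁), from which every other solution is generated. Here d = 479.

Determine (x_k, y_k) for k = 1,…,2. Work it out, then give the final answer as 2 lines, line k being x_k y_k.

√479 → a₀=21, period (1,7,1,3,2,21,2,3,1,7,1,42); ℓ=12 even so k=11
step 0: (21, 1)  from 21·(1,0) + (0,1)
step 1: (22, 1)  from 1·(21,1) + (1,0)
step 2: (175, 8)  from 7·(22,1) + (21,1)
step 3: (197, 9)  from 1·(175,8) + (22,1)
…
step 10: (2648849, 121029)  from 7·(340591,15562) + (264712,12095)
step 11: (2989440, 136591)  from 1·(2648849,121029) + (340591,15562)
(x₁, y₁) = (2989440, 136591);  2989440² − 479·136591² = 1 ✓
n=2: (2989440,136591)∘(2989440,136591) = (2989440·2989440+479·136591·136591, 2989440·136591+136591·2989440) = (17873503027199,816661198080)

2989440 136591
17873503027199 816661198080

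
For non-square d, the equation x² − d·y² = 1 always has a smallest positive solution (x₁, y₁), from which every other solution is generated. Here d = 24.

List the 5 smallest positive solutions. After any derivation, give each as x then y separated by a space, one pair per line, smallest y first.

5 1
49 10
485 99
4801 980
47525 9701

[4; 1,8] for √24; ℓ=2 ⇒ convergent index 1
k=0  a_k=4  p_k/q_k = 4/1
k=1  a_k=1  p_k/q_k = 5/1
fundamental: x₁=5, y₁=1  (since 25 − 24·1 = 1)
(5+1√24)^2 = 49 + 10√24
(5+1√24)^3 = 485 + 99√24
(5+1√24)^4 = 4801 + 980√24
(5+1√24)^5 = 47525 + 9701√24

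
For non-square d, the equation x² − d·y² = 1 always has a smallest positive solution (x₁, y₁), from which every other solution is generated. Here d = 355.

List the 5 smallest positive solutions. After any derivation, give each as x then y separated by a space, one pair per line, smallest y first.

d=355: √d = [18; 1,5,3,3,1,6,1,3,3,5,1,36] (ℓ=12, even), read p_11/q_11
step 0: (18, 1)  from 18·(1,0) + (0,1)
…
step 4: (1187, 63)  from 3·(358,19) + (113,6)
…
step 6: (10457, 555)  from 6·(1545,82) + (1187,63)
step 7: (12002, 637)  from 1·(10457,555) + (1545,82)
step 8: (46463, 2466)  from 3·(12002,637) + (10457,555)
step 9: (151391, 8035)  from 3·(46463,2466) + (12002,637)
step 10: (803418, 42641)  from 5·(151391,8035) + (46463,2466)
step 11: (954809, 50676)  from 1·(803418,42641) + (151391,8035)
(x₁, y₁) = (954809, 50676);  954809² − 355·50676² = 1 ✓
(x_2, y_2) = (954809·954809 + 355·50676·50676, 954809·50676 + 50676·954809) = (1823320452961, 96771801768)
(x_3, y_3) = (954809·1823320452961 + 355·50676·96771801768, 954809·96771801768 + 50676·1823320452961) = (3481845556741524089, 184797174548553948)
(x_4, y_4) = (954809·3481845556741524089 + 355·50676·184797174548553948, 954809·184797174548553948 + 50676·3481845556741524089) = (6648994948371812427335041, 352892010866963721270096)
(x_5, y_5) = (954809·6648994948371812427335041 + 355·50676·352892010866963721270096, 954809·352892010866963721270096 + 50676·6648994948371812427335041) = (12697040435316401858305944800249, 673888936007564730309809629380)

954809 50676
1823320452961 96771801768
3481845556741524089 184797174548553948
6648994948371812427335041 352892010866963721270096
12697040435316401858305944800249 673888936007564730309809629380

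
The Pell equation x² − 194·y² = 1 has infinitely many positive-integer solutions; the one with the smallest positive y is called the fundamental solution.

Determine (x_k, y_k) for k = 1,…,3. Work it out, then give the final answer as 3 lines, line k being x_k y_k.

195 14
76049 5460
29658915 2129386

√194 → a₀=13, period (1,12,1,26); ℓ=4 even so k=3
a_0=13:  p_0=13·1+0=13,  q_0=13·0+1=1
a_1=1:  p_1=1·13+1=14,  q_1=1·1+0=1
a_2=12:  p_2=12·14+13=181,  q_2=12·1+1=13
a_3=1:  p_3=1·181+14=195,  q_3=1·13+1=14
(x₁, y₁) = (195, 14);  195² − 194·14² = 1 ✓
(195+14√194)^2 = 76049 + 5460√194
(195+14√194)^3 = 29658915 + 2129386√194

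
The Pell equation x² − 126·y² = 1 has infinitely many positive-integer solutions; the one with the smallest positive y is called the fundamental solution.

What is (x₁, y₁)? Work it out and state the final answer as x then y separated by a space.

449 40

d=126: √d = [11; 4,2,4,22] (ℓ=4, even), read p_3/q_3
step 0: (11, 1)  from 11·(1,0) + (0,1)
step 1: (45, 4)  from 4·(11,1) + (1,0)
step 2: (101, 9)  from 2·(45,4) + (11,1)
step 3: (449, 40)  from 4·(101,9) + (45,4)
(x₁, y₁) = (449, 40);  449² − 126·40² = 1 ✓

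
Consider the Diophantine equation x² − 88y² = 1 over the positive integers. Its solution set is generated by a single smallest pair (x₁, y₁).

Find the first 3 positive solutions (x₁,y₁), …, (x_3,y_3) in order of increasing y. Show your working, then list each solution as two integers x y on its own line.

[9; 2,1,1,1,2,18] for √88; ℓ=6 ⇒ convergent index 5
step 0: (9, 1)  from 9·(1,0) + (0,1)
…
step 2: (28, 3)  from 1·(19,2) + (9,1)
…
step 4: (75, 8)  from 1·(47,5) + (28,3)
step 5: (197, 21)  from 2·(75,8) + (47,5)
fundamental: x₁=197, y₁=21  (since 38809 − 88·441 = 1)
k=2:  x_2 = 197·197+88·21·21 = 77617,  y_2 = 197·21+21·197 = 8274
k=3:  x_3 = 197·77617+88·21·8274 = 30580901,  y_3 = 197·8274+21·77617 = 3259935

197 21
77617 8274
30580901 3259935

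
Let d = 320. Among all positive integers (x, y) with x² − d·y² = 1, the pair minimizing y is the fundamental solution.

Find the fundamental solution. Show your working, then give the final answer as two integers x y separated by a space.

161 9

√320 = [17; 1,7,1,34, …], period ℓ=4 (even) → k=3
step 0: (17, 1)  from 17·(1,0) + (0,1)
…
step 2: (143, 8)  from 7·(18,1) + (17,1)
step 3: (161, 9)  from 1·(143,8) + (18,1)
→ (161, 9).  Check: 161²=25921, 320·9²=25920, difference 1.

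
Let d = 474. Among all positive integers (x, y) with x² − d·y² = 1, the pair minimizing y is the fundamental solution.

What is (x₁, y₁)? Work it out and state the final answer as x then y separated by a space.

d=474: √d = [21; 1,3,2,1,1,…,3,1,42] (ℓ=14, even), read p_13/q_13
step 0: (21, 1)  from 21·(1,0) + (0,1)
step 1: (22, 1)  from 1·(21,1) + (1,0)
step 2: (87, 4)  from 3·(22,1) + (21,1)
…
step 8: (5813, 267)  from 1·(5051,232) + (762,35)
…
step 10: (16677, 766)  from 1·(10864,499) + (5813,267)
…
step 12: (149331, 6859)  from 3·(44218,2031) + (16677,766)
step 13: (193549, 8890)  from 1·(149331,6859) + (44218,2031)
→ (193549, 8890).  Check: 193549²=37461215401, 474·8890²=37461215400, difference 1.

193549 8890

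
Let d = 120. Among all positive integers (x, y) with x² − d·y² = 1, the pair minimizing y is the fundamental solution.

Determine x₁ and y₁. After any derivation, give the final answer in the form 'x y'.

11 1

√120 → a₀=10, period (1,20); ℓ=2 even so k=1
a_0=10:  p_0=10·1+0=10,  q_0=10·0+1=1
a_1=1:  p_1=1·10+1=11,  q_1=1·1+0=1
(x₁, y₁) = (11, 1);  11² − 120·1² = 1 ✓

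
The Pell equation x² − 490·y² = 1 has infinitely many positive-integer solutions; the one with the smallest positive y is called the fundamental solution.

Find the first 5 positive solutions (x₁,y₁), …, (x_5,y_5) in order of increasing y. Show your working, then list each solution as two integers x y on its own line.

√490 = [22; 7,2,1,4,4,4,1,2,7,44, …], period ℓ=10 (even) → k=9
a_0=22:  p_0=22·1+0=22,  q_0=22·0+1=1
a_1=7:  p_1=7·22+1=155,  q_1=7·1+0=7
a_2=2:  p_2=2·155+22=332,  q_2=2·7+1=15
a_3=1:  p_3=1·332+155=487,  q_3=1·15+7=22
a_4=4:  p_4=4·487+332=2280,  q_4=4·22+15=103
a_5=4:  p_5=4·2280+487=9607,  q_5=4·103+22=434
…
a_7=1:  p_7=1·40708+9607=50315,  q_7=1·1839+434=2273
a_8=2:  p_8=2·50315+40708=141338,  q_8=2·2273+1839=6385
a_9=7:  p_9=7·141338+50315=1039681,  q_9=7·6385+2273=46968
(x₁, y₁) = (1039681, 46968);  1039681² − 490·46968² = 1 ✓
k=2:  x_2 = 1039681·1039681+490·46968·46968 = 2161873163521,  y_2 = 1039681·46968+46968·1039681 = 97663474416
k=3:  x_3 = 1039681·2161873163521+490·46968·97663474416 = 4495316905044313921,  y_3 = 1039681·97663474416+46968·2161873163521 = 203077717488555624
k=4:  x_4 = 1039681·4495316905044313921+490·46968·203077717488555624 = 9347391150304592810234881,  y_4 = 1039681·203077717488555624+46968·4495316905044313921 = 422272088792340335957472
k=5:  x_5 = 1039681·9347391150304592810234881+490·46968·422272088792340335957472 = 19436609957075163398170578312001,  y_5 = 1039681·422272088792340335957472+46968·9347391150304592810234881 = 878056535095215307939712337240

1039681 46968
2161873163521 97663474416
4495316905044313921 203077717488555624
9347391150304592810234881 422272088792340335957472
19436609957075163398170578312001 878056535095215307939712337240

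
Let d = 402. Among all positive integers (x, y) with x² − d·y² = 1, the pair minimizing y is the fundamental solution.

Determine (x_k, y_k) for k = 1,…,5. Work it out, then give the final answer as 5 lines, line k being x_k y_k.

401 20
321601 16040
257923601 12864060
206854406401 10316960080
165896976010001 8274189120100

[20; 20,40] for √402; ℓ=2 ⇒ convergent index 1
i=0: a=20 ⇒ p=20, q=1
i=1: a=20 ⇒ p=401, q=20
fundamental: x₁=401, y₁=20  (since 160801 − 402·400 = 1)
(401+20√402)^2 = 321601 + 16040√402
(401+20√402)^3 = 257923601 + 12864060√402
(401+20√402)^4 = 206854406401 + 10316960080√402
(401+20√402)^5 = 165896976010001 + 8274189120100√402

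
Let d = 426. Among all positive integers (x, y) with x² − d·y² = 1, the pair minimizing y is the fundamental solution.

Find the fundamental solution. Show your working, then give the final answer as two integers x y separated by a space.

88751 4300

[20; 1,1,1,3,2,6,2,3,1,1,1,40] for √426; ℓ=12 ⇒ convergent index 11
i=0: a=20 ⇒ p=20, q=1
…
i=3: a=1 ⇒ p=62, q=3
…
i=5: a=2 ⇒ p=516, q=25
i=6: a=6 ⇒ p=3323, q=161
i=7: a=2 ⇒ p=7162, q=347
i=8: a=3 ⇒ p=24809, q=1202
…
i=10: a=1 ⇒ p=56780, q=2751
i=11: a=1 ⇒ p=88751, q=4300
(x₁, y₁) = (88751, 4300);  88751² − 426·4300² = 1 ✓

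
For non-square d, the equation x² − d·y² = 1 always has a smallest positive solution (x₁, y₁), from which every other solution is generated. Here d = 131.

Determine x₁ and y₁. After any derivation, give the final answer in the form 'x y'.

√131 → a₀=11, period (2,4,11,4,2,22); ℓ=6 even so k=5
k=0  a_k=11  p_k/q_k = 11/1
k=1  a_k=2  p_k/q_k = 23/2
k=2  a_k=4  p_k/q_k = 103/9
…
k=4  a_k=4  p_k/q_k = 4727/413
k=5  a_k=2  p_k/q_k = 10610/927
(x₁, y₁) = (10610, 927);  10610² − 131·927² = 1 ✓

10610 927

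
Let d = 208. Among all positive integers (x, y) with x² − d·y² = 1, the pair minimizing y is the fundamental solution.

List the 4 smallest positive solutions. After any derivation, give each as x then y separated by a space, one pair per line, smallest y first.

649 45
842401 58410
1093435849 75816135
1419278889601 98409284820

√208 → a₀=14, period (2,2,1,2,2,28); ℓ=6 even so k=5
step 0: (14, 1)  from 14·(1,0) + (0,1)
step 1: (29, 2)  from 2·(14,1) + (1,0)
…
step 3: (101, 7)  from 1·(72,5) + (29,2)
step 4: (274, 19)  from 2·(101,7) + (72,5)
step 5: (649, 45)  from 2·(274,19) + (101,7)
→ (649, 45).  Check: 649²=421201, 208·45²=421200, difference 1.
k=2:  x_2 = 649·649+208·45·45 = 842401,  y_2 = 649·45+45·649 = 58410
k=3:  x_3 = 649·842401+208·45·58410 = 1093435849,  y_3 = 649·58410+45·842401 = 75816135
k=4:  x_4 = 649·1093435849+208·45·75816135 = 1419278889601,  y_4 = 649·75816135+45·1093435849 = 98409284820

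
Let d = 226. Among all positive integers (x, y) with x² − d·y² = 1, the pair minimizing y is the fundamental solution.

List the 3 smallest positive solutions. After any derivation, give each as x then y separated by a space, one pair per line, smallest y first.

[15; 30] for √226; ℓ=1 ⇒ convergent index 1
a_0=15:  p_0=15·1+0=15,  q_0=15·0+1=1
a_1=30:  p_1=30·15+1=451,  q_1=30·1+0=30
(x₁, y₁) = (451, 30);  451² − 226·30² = 1 ✓
(x_2, y_2) = (451·451 + 226·30·30, 451·30 + 30·451) = (406801, 27060)
(x_3, y_3) = (451·406801 + 226·30·27060, 451·27060 + 30·406801) = (366934051, 24408090)

451 30
406801 27060
366934051 24408090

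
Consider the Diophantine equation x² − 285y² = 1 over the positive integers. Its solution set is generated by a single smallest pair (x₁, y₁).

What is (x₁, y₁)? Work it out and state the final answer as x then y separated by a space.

d=285: √d = [16; 1,7,2,7,1,32] (ℓ=6, even), read p_5/q_5
a_0=16:  p_0=16·1+0=16,  q_0=16·0+1=1
…
a_2=7:  p_2=7·17+16=135,  q_2=7·1+1=8
a_3=2:  p_3=2·135+17=287,  q_3=2·8+1=17
a_4=7:  p_4=7·287+135=2144,  q_4=7·17+8=127
a_5=1:  p_5=1·2144+287=2431,  q_5=1·127+17=144
→ (2431, 144).  Check: 2431²=5909761, 285·144²=5909760, difference 1.

2431 144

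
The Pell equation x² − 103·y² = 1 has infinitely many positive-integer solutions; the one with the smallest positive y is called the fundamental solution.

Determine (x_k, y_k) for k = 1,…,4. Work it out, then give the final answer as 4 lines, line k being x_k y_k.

227528 22419
103537981567 10201900464
47115579739725224 4642436017523565
21440227253936863550977 2112568364380001494176

[10; 6,1,2,1,1,9,1,1,2,1,6,20] for √103; ℓ=12 ⇒ convergent index 11
k=0  a_k=10  p_k/q_k = 10/1
k=1  a_k=6  p_k/q_k = 61/6
…
k=8  a_k=1  p_k/q_k = 9611/947
…
k=10  a_k=1  p_k/q_k = 33877/3338
k=11  a_k=6  p_k/q_k = 227528/22419
(x₁, y₁) = (227528, 22419);  227528² − 103·22419² = 1 ✓
n=2: (227528,22419)∘(227528,22419) = (227528·227528+103·22419·22419, 227528·22419+22419·227528) = (103537981567,10201900464)
n=3: (103537981567,10201900464)∘(227528,22419) = (227528·103537981567+103·22419·10201900464, 227528·10201900464+22419·103537981567) = (47115579739725224,4642436017523565)
n=4: (47115579739725224,4642436017523565)∘(227528,22419) = (227528·47115579739725224+103·22419·4642436017523565, 227528·4642436017523565+22419·47115579739725224) = (21440227253936863550977,2112568364380001494176)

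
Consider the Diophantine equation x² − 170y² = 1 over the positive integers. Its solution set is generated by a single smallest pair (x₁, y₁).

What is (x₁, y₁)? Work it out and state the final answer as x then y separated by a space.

[13; 26] for √170; ℓ=1 ⇒ convergent index 1
step 0: (13, 1)  from 13·(1,0) + (0,1)
step 1: (339, 26)  from 26·(13,1) + (1,0)
→ (339, 26).  Check: 339²=114921, 170·26²=114920, difference 1.

339 26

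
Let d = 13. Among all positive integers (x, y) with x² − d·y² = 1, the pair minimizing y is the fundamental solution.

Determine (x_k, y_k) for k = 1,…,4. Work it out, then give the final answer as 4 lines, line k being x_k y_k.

649 180
842401 233640
1093435849 303264540
1419278889601 393637139280

√13 → a₀=3, period (1,1,1,1,6); ℓ=5 odd so k=9
a_0=3:  p_0=3·1+0=3,  q_0=3·0+1=1
…
a_2=1:  p_2=1·4+3=7,  q_2=1·1+1=2
…
a_8=1:  p_8=1·256+137=393,  q_8=1·71+38=109
a_9=1:  p_9=1·393+256=649,  q_9=1·109+71=180
→ (649, 180).  Check: 649²=421201, 13·180²=421200, difference 1.
(x_2, y_2) = (649·649 + 13·180·180, 649·180 + 180·649) = (842401, 233640)
(x_3, y_3) = (649·842401 + 13·180·233640, 649·233640 + 180·842401) = (1093435849, 303264540)
(x_4, y_4) = (649·1093435849 + 13·180·303264540, 649·303264540 + 180·1093435849) = (1419278889601, 393637139280)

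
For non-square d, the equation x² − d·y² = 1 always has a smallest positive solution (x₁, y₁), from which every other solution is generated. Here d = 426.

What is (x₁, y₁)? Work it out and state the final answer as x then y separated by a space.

88751 4300

[20; 1,1,1,3,2,6,2,3,1,1,1,40] for √426; ℓ=12 ⇒ convergent index 11
i=0: a=20 ⇒ p=20, q=1
i=1: a=1 ⇒ p=21, q=1
…
i=3: a=1 ⇒ p=62, q=3
i=4: a=3 ⇒ p=227, q=11
i=5: a=2 ⇒ p=516, q=25
…
i=8: a=3 ⇒ p=24809, q=1202
i=9: a=1 ⇒ p=31971, q=1549
i=10: a=1 ⇒ p=56780, q=2751
i=11: a=1 ⇒ p=88751, q=4300
→ (88751, 4300).  Check: 88751²=7876740001, 426·4300²=7876740000, difference 1.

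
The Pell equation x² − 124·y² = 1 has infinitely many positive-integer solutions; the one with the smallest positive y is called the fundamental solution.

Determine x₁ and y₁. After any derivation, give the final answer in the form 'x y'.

√124 → a₀=11, period (7,2,1,1,1,…,2,7,22); ℓ=16 even so k=15
a_0=11:  p_0=11·1+0=11,  q_0=11·0+1=1
a_1=7:  p_1=7·11+1=78,  q_1=7·1+0=7
a_2=2:  p_2=2·78+11=167,  q_2=2·7+1=15
a_3=1:  p_3=1·167+78=245,  q_3=1·15+7=22
a_4=1:  p_4=1·245+167=412,  q_4=1·22+15=37
…
a_7=1:  p_7=1·2383+657=3040,  q_7=1·214+59=273
a_8=4:  p_8=4·3040+2383=14543,  q_8=4·273+214=1306
a_9=1:  p_9=1·14543+3040=17583,  q_9=1·1306+273=1579
a_10=3:  p_10=3·17583+14543=67292,  q_10=3·1579+1306=6043
a_11=1:  p_11=1·67292+17583=84875,  q_11=1·6043+1579=7622
a_12=1:  p_12=1·84875+67292=152167,  q_12=1·7622+6043=13665
…
a_14=2:  p_14=2·237042+152167=626251,  q_14=2·21287+13665=56239
a_15=7:  p_15=7·626251+237042=4620799,  q_15=7·56239+21287=414960
(x₁, y₁) = (4620799, 414960);  4620799² − 124·414960² = 1 ✓

4620799 414960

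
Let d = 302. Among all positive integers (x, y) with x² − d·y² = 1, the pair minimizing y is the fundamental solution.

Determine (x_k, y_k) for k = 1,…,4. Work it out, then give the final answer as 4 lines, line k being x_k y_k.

4276623 246092
36579008568257 2104885414632
312869258720405635599 18003602753159249380
2676047735673238042056036097 153989243234046232237072848

√302 = [17; 2,1,1,1,4,…,1,2,34, …], period ℓ=16 (even) → k=15
step 0: (17, 1)  from 17·(1,0) + (0,1)
…
step 6: (1425, 82)  from 2·(643,37) + (139,8)
step 7: (2068, 119)  from 1·(1425,82) + (643,37)
step 8: (34513, 1986)  from 16·(2068,119) + (1425,82)
…
step 13: (1042237, 59974)  from 1·(574956,33085) + (467281,26889)
step 14: (1617193, 93059)  from 1·(1042237,59974) + (574956,33085)
step 15: (4276623, 246092)  from 2·(1617193,93059) + (1042237,59974)
(x₁, y₁) = (4276623, 246092);  4276623² − 302·246092² = 1 ✓
(4276623+246092√302)^2 = 36579008568257 + 2104885414632√302
(4276623+246092√302)^3 = 312869258720405635599 + 18003602753159249380√302
(4276623+246092√302)^4 = 2676047735673238042056036097 + 153989243234046232237072848√302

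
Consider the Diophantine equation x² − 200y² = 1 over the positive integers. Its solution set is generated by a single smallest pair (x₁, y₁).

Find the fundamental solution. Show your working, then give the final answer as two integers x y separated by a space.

[14; 7,28] for √200; ℓ=2 ⇒ convergent index 1
step 0: (14, 1)  from 14·(1,0) + (0,1)
step 1: (99, 7)  from 7·(14,1) + (1,0)
fundamental: x₁=99, y₁=7  (since 9801 − 200·49 = 1)

99 7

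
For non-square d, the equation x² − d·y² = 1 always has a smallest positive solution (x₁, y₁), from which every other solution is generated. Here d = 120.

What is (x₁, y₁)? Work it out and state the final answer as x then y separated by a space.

√120 → a₀=10, period (1,20); ℓ=2 even so k=1
k=0  a_k=10  p_k/q_k = 10/1
k=1  a_k=1  p_k/q_k = 11/1
(x₁, y₁) = (11, 1);  11² − 120·1² = 1 ✓

11 1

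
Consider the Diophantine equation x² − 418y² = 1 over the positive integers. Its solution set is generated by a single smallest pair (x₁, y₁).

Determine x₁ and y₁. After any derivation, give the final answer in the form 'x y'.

√418 → a₀=20, period (2,4,20,4,2,40); ℓ=6 even so k=5
k=0  a_k=20  p_k/q_k = 20/1
…
k=4  a_k=4  p_k/q_k = 15068/737
k=5  a_k=2  p_k/q_k = 33857/1656
→ (33857, 1656).  Check: 33857²=1146296449, 418·1656²=1146296448, difference 1.

33857 1656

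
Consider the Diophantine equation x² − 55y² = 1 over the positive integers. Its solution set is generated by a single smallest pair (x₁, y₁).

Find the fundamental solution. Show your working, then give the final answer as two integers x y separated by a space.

89 12

[7; 2,2,2,14] for √55; ℓ=4 ⇒ convergent index 3
step 0: (7, 1)  from 7·(1,0) + (0,1)
…
step 2: (37, 5)  from 2·(15,2) + (7,1)
step 3: (89, 12)  from 2·(37,5) + (15,2)
→ (89, 12).  Check: 89²=7921, 55·12²=7920, difference 1.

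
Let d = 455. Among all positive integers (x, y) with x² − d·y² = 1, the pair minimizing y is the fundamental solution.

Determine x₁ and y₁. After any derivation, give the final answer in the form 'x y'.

64 3

d=455: √d = [21; 3,42] (ℓ=2, even), read p_1/q_1
k=0  a_k=21  p_k/q_k = 21/1
k=1  a_k=3  p_k/q_k = 64/3
→ (64, 3).  Check: 64²=4096, 455·3²=4095, difference 1.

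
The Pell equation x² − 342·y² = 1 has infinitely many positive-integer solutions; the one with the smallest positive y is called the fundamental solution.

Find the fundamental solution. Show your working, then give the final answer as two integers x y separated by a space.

37 2

√342 → a₀=18, period (2,36); ℓ=2 even so k=1
k=0  a_k=18  p_k/q_k = 18/1
k=1  a_k=2  p_k/q_k = 37/2
fundamental: x₁=37, y₁=2  (since 1369 − 342·4 = 1)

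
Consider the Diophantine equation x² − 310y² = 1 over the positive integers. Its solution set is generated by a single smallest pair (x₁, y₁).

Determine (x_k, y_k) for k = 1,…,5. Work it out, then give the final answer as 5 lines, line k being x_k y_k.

848719 48204
1440647881921 81823301352
2445410459391369679 138889981000287972
4150932639366927117300481 235757131569084991314384
7045950797499272621676902497999 400183113896225599505705060220

√310 = [17; 1,1,1,1,5,…,1,1,34, …], period ℓ=16 (even) → k=15
i=0: a=17 ⇒ p=17, q=1
…
i=2: a=1 ⇒ p=35, q=2
i=3: a=1 ⇒ p=53, q=3
i=4: a=1 ⇒ p=88, q=5
…
i=9: a=1 ⇒ p=7747, q=440
…
i=11: a=5 ⇒ p=152387, q=8655
…
i=13: a=1 ⇒ p=333702, q=18953
i=14: a=1 ⇒ p=515017, q=29251
i=15: a=1 ⇒ p=848719, q=48204
→ (848719, 48204).  Check: 848719²=720323940961, 310·48204²=720323940960, difference 1.
(x_2, y_2) = (848719·848719 + 310·48204·48204, 848719·48204 + 48204·848719) = (1440647881921, 81823301352)
(x_3, y_3) = (848719·1440647881921 + 310·48204·81823301352, 848719·81823301352 + 48204·1440647881921) = (2445410459391369679, 138889981000287972)
(x_4, y_4) = (848719·2445410459391369679 + 310·48204·138889981000287972, 848719·138889981000287972 + 48204·2445410459391369679) = (4150932639366927117300481, 235757131569084991314384)
(x_5, y_5) = (848719·4150932639366927117300481 + 310·48204·235757131569084991314384, 848719·235757131569084991314384 + 48204·4150932639366927117300481) = (7045950797499272621676902497999, 400183113896225599505705060220)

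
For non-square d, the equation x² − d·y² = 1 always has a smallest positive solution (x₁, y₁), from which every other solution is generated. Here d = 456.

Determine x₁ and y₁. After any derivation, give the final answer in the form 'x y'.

1025 48

[21; 2,1,4,1,2,42] for √456; ℓ=6 ⇒ convergent index 5
a_0=21:  p_0=21·1+0=21,  q_0=21·0+1=1
a_1=2:  p_1=2·21+1=43,  q_1=2·1+0=2
a_2=1:  p_2=1·43+21=64,  q_2=1·2+1=3
…
a_4=1:  p_4=1·299+64=363,  q_4=1·14+3=17
a_5=2:  p_5=2·363+299=1025,  q_5=2·17+14=48
fundamental: x₁=1025, y₁=48  (since 1050625 − 456·2304 = 1)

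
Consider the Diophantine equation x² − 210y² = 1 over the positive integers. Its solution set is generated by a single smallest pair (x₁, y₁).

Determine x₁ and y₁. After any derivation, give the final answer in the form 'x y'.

√210 = [14; 2,28, …], period ℓ=2 (even) → k=1
step 0: (14, 1)  from 14·(1,0) + (0,1)
step 1: (29, 2)  from 2·(14,1) + (1,0)
(x₁, y₁) = (29, 2);  29² − 210·2² = 1 ✓

29 2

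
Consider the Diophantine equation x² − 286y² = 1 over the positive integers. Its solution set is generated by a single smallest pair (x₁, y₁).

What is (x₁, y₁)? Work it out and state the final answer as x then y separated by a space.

561835 33222

[16; 1,10,3,3,2,3,3,10,1,32] for √286; ℓ=10 ⇒ convergent index 9
a_0=16:  p_0=16·1+0=16,  q_0=16·0+1=1
a_1=1:  p_1=1·16+1=17,  q_1=1·1+0=1
a_2=10:  p_2=10·17+16=186,  q_2=10·1+1=11
a_3=3:  p_3=3·186+17=575,  q_3=3·11+1=34
a_4=3:  p_4=3·575+186=1911,  q_4=3·34+11=113
a_5=2:  p_5=2·1911+575=4397,  q_5=2·113+34=260
a_6=3:  p_6=3·4397+1911=15102,  q_6=3·260+113=893
a_7=3:  p_7=3·15102+4397=49703,  q_7=3·893+260=2939
a_8=10:  p_8=10·49703+15102=512132,  q_8=10·2939+893=30283
a_9=1:  p_9=1·512132+49703=561835,  q_9=1·30283+2939=33222
(x₁, y₁) = (561835, 33222);  561835² − 286·33222² = 1 ✓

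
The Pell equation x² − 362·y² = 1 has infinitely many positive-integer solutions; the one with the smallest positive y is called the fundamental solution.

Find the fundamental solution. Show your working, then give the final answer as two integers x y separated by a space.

d=362: √d = [19; 38] (ℓ=1, odd), read p_1/q_1
step 0: (19, 1)  from 19·(1,0) + (0,1)
step 1: (723, 38)  from 38·(19,1) + (1,0)
→ (723, 38).  Check: 723²=522729, 362·38²=522728, difference 1.

723 38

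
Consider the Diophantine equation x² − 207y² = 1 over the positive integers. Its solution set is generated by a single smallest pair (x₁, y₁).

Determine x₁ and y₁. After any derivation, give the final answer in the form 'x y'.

√207 = [14; 2,1,1,2,1,1,2,28, …], period ℓ=8 (even) → k=7
i=0: a=14 ⇒ p=14, q=1
i=1: a=2 ⇒ p=29, q=2
i=2: a=1 ⇒ p=43, q=3
i=3: a=1 ⇒ p=72, q=5
i=4: a=2 ⇒ p=187, q=13
i=5: a=1 ⇒ p=259, q=18
i=6: a=1 ⇒ p=446, q=31
i=7: a=2 ⇒ p=1151, q=80
(x₁, y₁) = (1151, 80);  1151² − 207·80² = 1 ✓

1151 80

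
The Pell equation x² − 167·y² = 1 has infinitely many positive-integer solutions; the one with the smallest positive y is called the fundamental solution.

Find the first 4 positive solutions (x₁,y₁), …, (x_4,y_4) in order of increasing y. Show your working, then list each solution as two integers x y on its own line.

[12; 1,11,1,24] for √167; ℓ=4 ⇒ convergent index 3
i=0: a=12 ⇒ p=12, q=1
i=1: a=1 ⇒ p=13, q=1
i=2: a=11 ⇒ p=155, q=12
i=3: a=1 ⇒ p=168, q=13
→ (168, 13).  Check: 168²=28224, 167·13²=28223, difference 1.
(x_2, y_2) = (168·168 + 167·13·13, 168·13 + 13·168) = (56447, 4368)
(x_3, y_3) = (168·56447 + 167·13·4368, 168·4368 + 13·56447) = (18966024, 1467635)
(x_4, y_4) = (168·18966024 + 167·13·1467635, 168·1467635 + 13·18966024) = (6372527617, 493120992)

168 13
56447 4368
18966024 1467635
6372527617 493120992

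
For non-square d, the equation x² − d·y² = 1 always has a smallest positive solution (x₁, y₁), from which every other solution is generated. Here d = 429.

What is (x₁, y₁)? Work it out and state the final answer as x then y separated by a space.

1524095 73584

√429 → a₀=20, period (1,2,2,9,1,12,1,9,2,2,1,40); ℓ=12 even so k=11
i=0: a=20 ⇒ p=20, q=1
i=1: a=1 ⇒ p=21, q=1
i=2: a=2 ⇒ p=62, q=3
i=3: a=2 ⇒ p=145, q=7
…
i=5: a=1 ⇒ p=1512, q=73
i=6: a=12 ⇒ p=19511, q=942
…
i=10: a=2 ⇒ p=1085636, q=52415
i=11: a=1 ⇒ p=1524095, q=73584
fundamental: x₁=1524095, y₁=73584  (since 2322865569025 − 429·5414605056 = 1)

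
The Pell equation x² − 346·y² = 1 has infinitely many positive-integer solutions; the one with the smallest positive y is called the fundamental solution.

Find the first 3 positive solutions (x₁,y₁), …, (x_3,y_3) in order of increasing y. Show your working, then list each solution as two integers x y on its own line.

[18; 1,1,1,1,36] for √346; ℓ=5 ⇒ convergent index 9
step 0: (18, 1)  from 18·(1,0) + (0,1)
step 1: (19, 1)  from 1·(18,1) + (1,0)
…
step 4: (93, 5)  from 1·(56,3) + (37,2)
step 5: (3404, 183)  from 36·(93,5) + (56,3)
step 6: (3497, 188)  from 1·(3404,183) + (93,5)
…
step 8: (10398, 559)  from 1·(6901,371) + (3497,188)
step 9: (17299, 930)  from 1·(10398,559) + (6901,371)
→ (17299, 930).  Check: 17299²=299255401, 346·930²=299255400, difference 1.
(x_2, y_2) = (17299·17299 + 346·930·930, 17299·930 + 930·17299) = (598510801, 32176140)
(x_3, y_3) = (17299·598510801 + 346·930·32176140, 17299·32176140 + 930·598510801) = (20707276675699, 1113230090790)

17299 930
598510801 32176140
20707276675699 1113230090790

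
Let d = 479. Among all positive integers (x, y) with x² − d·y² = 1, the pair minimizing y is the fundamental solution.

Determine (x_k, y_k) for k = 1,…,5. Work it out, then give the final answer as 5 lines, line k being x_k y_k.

2989440 136591
17873503027199 816661198080
106863529779256567680 4882719303976413809
638924220926583633867571201 29193192792157684333155840
3820051246013425493328364845667200 174542596521170852986514812245391

√479 = [21; 1,7,1,3,2,21,2,3,1,7,1,42, …], period ℓ=12 (even) → k=11
i=0: a=21 ⇒ p=21, q=1
…
i=3: a=1 ⇒ p=197, q=9
…
i=5: a=2 ⇒ p=1729, q=79
…
i=10: a=7 ⇒ p=2648849, q=121029
i=11: a=1 ⇒ p=2989440, q=136591
fundamental: x₁=2989440, y₁=136591  (since 8936751513600 − 479·18657101281 = 1)
(x_2, y_2) = (2989440·2989440 + 479·136591·136591, 2989440·136591 + 136591·2989440) = (17873503027199, 816661198080)
(x_3, y_3) = (2989440·17873503027199 + 479·136591·816661198080, 2989440·816661198080 + 136591·17873503027199) = (106863529779256567680, 4882719303976413809)
(x_4, y_4) = (2989440·106863529779256567680 + 479·136591·4882719303976413809, 2989440·4882719303976413809 + 136591·106863529779256567680) = (638924220926583633867571201, 29193192792157684333155840)
(x_5, y_5) = (2989440·638924220926583633867571201 + 479·136591·29193192792157684333155840, 2989440·29193192792157684333155840 + 136591·638924220926583633867571201) = (3820051246013425493328364845667200, 174542596521170852986514812245391)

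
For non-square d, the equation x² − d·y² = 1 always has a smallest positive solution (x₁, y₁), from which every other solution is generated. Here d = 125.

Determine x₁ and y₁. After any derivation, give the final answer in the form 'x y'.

930249 83204

[11; 5,1,1,5,22] for √125; ℓ=5 ⇒ convergent index 9
step 0: (11, 1)  from 11·(1,0) + (0,1)
step 1: (56, 5)  from 5·(11,1) + (1,0)
…
step 5: (15127, 1353)  from 22·(682,61) + (123,11)
…
step 8: (167761, 15005)  from 1·(91444,8179) + (76317,6826)
step 9: (930249, 83204)  from 5·(167761,15005) + (91444,8179)
→ (930249, 83204).  Check: 930249²=865363202001, 125·83204²=865363202000, difference 1.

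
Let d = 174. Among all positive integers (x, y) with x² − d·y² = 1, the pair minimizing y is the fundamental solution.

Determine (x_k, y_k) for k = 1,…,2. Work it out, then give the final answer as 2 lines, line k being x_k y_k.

[13; 5,4,5,26] for √174; ℓ=4 ⇒ convergent index 3
i=0: a=13 ⇒ p=13, q=1
…
i=2: a=4 ⇒ p=277, q=21
i=3: a=5 ⇒ p=1451, q=110
→ (1451, 110).  Check: 1451²=2105401, 174·110²=2105400, difference 1.
(1451+110√174)^2 = 4210801 + 319220√174

1451 110
4210801 319220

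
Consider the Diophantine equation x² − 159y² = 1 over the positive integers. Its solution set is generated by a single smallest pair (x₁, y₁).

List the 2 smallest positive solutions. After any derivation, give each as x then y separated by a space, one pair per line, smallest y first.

1324 105
3505951 278040

[12; 1,1,1,1,3,1,1,1,1,24] for √159; ℓ=10 ⇒ convergent index 9
i=0: a=12 ⇒ p=12, q=1
i=1: a=1 ⇒ p=13, q=1
i=2: a=1 ⇒ p=25, q=2
i=3: a=1 ⇒ p=38, q=3
…
i=6: a=1 ⇒ p=290, q=23
…
i=8: a=1 ⇒ p=807, q=64
i=9: a=1 ⇒ p=1324, q=105
→ (1324, 105).  Check: 1324²=1752976, 159·105²=1752975, difference 1.
(1324+105√159)^2 = 3505951 + 278040√159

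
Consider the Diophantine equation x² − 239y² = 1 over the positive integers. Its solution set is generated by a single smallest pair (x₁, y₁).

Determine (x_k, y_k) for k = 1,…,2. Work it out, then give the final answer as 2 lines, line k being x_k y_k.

6195120 400729
76759023628799 4965128484960

[15; 2,5,1,2,4,15,4,2,1,5,2,30] for √239; ℓ=12 ⇒ convergent index 11
k=0  a_k=15  p_k/q_k = 15/1
…
k=2  a_k=5  p_k/q_k = 170/11
k=3  a_k=1  p_k/q_k = 201/13
…
k=5  a_k=4  p_k/q_k = 2489/161
…
k=7  a_k=4  p_k/q_k = 154117/9969
…
k=9  a_k=1  p_k/q_k = 500258/32359
k=10  a_k=5  p_k/q_k = 2847431/184185
k=11  a_k=2  p_k/q_k = 6195120/400729
(x₁, y₁) = (6195120, 400729);  6195120² − 239·400729² = 1 ✓
n=2: (6195120,400729)∘(6195120,400729) = (6195120·6195120+239·400729·400729, 6195120·400729+400729·6195120) = (76759023628799,4965128484960)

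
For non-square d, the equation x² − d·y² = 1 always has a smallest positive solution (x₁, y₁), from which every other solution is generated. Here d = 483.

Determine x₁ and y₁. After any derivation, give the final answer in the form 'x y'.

d=483: √d = [21; 1,42] (ℓ=2, even), read p_1/q_1
step 0: (21, 1)  from 21·(1,0) + (0,1)
step 1: (22, 1)  from 1·(21,1) + (1,0)
fundamental: x₁=22, y₁=1  (since 484 − 483·1 = 1)

22 1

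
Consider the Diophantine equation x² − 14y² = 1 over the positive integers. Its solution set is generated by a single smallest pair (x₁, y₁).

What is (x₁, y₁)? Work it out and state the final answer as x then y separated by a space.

15 4

√14 → a₀=3, period (1,2,1,6); ℓ=4 even so k=3
a_0=3:  p_0=3·1+0=3,  q_0=3·0+1=1
…
a_2=2:  p_2=2·4+3=11,  q_2=2·1+1=3
a_3=1:  p_3=1·11+4=15,  q_3=1·3+1=4
(x₁, y₁) = (15, 4);  15² − 14·4² = 1 ✓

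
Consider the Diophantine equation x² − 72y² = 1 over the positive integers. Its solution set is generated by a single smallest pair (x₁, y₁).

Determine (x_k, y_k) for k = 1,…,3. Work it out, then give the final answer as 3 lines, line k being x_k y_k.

17 2
577 68
19601 2310

d=72: √d = [8; 2,16] (ℓ=2, even), read p_1/q_1
step 0: (8, 1)  from 8·(1,0) + (0,1)
step 1: (17, 2)  from 2·(8,1) + (1,0)
(x₁, y₁) = (17, 2);  17² − 72·2² = 1 ✓
n=2: (17,2)∘(17,2) = (17·17+72·2·2, 17·2+2·17) = (577,68)
n=3: (577,68)∘(17,2) = (17·577+72·2·68, 17·68+2·577) = (19601,2310)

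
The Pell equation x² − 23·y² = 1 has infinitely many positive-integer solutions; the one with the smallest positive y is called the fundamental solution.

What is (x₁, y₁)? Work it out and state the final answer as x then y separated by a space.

d=23: √d = [4; 1,3,1,8] (ℓ=4, even), read p_3/q_3
k=0  a_k=4  p_k/q_k = 4/1
k=1  a_k=1  p_k/q_k = 5/1
k=2  a_k=3  p_k/q_k = 19/4
k=3  a_k=1  p_k/q_k = 24/5
fundamental: x₁=24, y₁=5  (since 576 − 23·25 = 1)

24 5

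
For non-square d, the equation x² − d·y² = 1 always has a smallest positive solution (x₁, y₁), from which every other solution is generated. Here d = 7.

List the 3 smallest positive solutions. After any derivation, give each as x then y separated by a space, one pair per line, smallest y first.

√7 → a₀=2, period (1,1,1,4); ℓ=4 even so k=3
i=0: a=2 ⇒ p=2, q=1
…
i=2: a=1 ⇒ p=5, q=2
i=3: a=1 ⇒ p=8, q=3
(x₁, y₁) = (8, 3);  8² − 7·3² = 1 ✓
n=2: (8,3)∘(8,3) = (8·8+7·3·3, 8·3+3·8) = (127,48)
n=3: (127,48)∘(8,3) = (8·127+7·3·48, 8·48+3·127) = (2024,765)

8 3
127 48
2024 765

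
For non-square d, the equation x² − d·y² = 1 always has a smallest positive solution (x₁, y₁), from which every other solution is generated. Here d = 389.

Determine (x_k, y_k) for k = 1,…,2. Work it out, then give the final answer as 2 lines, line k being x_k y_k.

√389 = [19; 1,2,1,1,1,1,2,1,38, …], period ℓ=9 (odd) → k=17
step 0: (19, 1)  from 19·(1,0) + (0,1)
step 1: (20, 1)  from 1·(19,1) + (1,0)
…
step 4: (138, 7)  from 1·(79,4) + (59,3)
step 5: (217, 11)  from 1·(138,7) + (79,4)
…
step 12: (202418, 10263)  from 1·(151493,7681) + (50925,2582)
…
step 16: (2376809, 120509)  from 2·(910240,46151) + (556329,28207)
step 17: (3287049, 166660)  from 1·(2376809,120509) + (910240,46151)
(x₁, y₁) = (3287049, 166660);  3287049² − 389·166660² = 1 ✓
(x_2, y_2) = (3287049·3287049 + 389·166660·166660, 3287049·166660 + 166660·3287049) = (21609382256801, 1095639172680)

3287049 166660
21609382256801 1095639172680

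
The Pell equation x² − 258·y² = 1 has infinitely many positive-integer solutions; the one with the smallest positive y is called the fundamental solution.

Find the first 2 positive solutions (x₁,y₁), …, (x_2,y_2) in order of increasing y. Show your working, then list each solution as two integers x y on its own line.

[16; 16,32] for √258; ℓ=2 ⇒ convergent index 1
k=0  a_k=16  p_k/q_k = 16/1
k=1  a_k=16  p_k/q_k = 257/16
→ (257, 16).  Check: 257²=66049, 258·16²=66048, difference 1.
(257+16√258)^2 = 132097 + 8224√258

257 16
132097 8224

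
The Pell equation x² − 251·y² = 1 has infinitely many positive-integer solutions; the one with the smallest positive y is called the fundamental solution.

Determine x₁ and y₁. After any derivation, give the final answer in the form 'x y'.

√251 = [15; 1,5,2,1,2,…,5,1,30, …], period ℓ=14 (even) → k=13
step 0: (15, 1)  from 15·(1,0) + (0,1)
…
step 2: (95, 6)  from 5·(16,1) + (15,1)
…
step 4: (301, 19)  from 1·(206,13) + (95,6)
step 5: (808, 51)  from 2·(301,19) + (206,13)
step 6: (1917, 121)  from 2·(808,51) + (301,19)
…
step 10: (212692, 13425)  from 1·(151649,9572) + (61043,3853)
…
step 12: (3097857, 195535)  from 5·(577033,36422) + (212692,13425)
step 13: (3674890, 231957)  from 1·(3097857,195535) + (577033,36422)
→ (3674890, 231957).  Check: 3674890²=13504816512100, 251·231957²=13504816512099, difference 1.

3674890 231957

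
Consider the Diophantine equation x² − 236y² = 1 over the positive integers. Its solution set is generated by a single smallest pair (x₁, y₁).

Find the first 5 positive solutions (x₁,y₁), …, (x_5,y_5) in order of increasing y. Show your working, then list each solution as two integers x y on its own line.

d=236: √d = [15; 2,1,3,5,1,6,1,5,3,1,2,30] (ℓ=12, even), read p_11/q_11
k=0  a_k=15  p_k/q_k = 15/1
…
k=3  a_k=3  p_k/q_k = 169/11
k=4  a_k=5  p_k/q_k = 891/58
…
k=6  a_k=6  p_k/q_k = 7251/472
…
k=8  a_k=5  p_k/q_k = 48806/3177
…
k=10  a_k=1  p_k/q_k = 203535/13249
k=11  a_k=2  p_k/q_k = 561799/36570
(x₁, y₁) = (561799, 36570);  561799² − 236·36570² = 1 ✓
k=2:  x_2 = 561799·561799+236·36570·36570 = 631236232801,  y_2 = 561799·36570+36570·561799 = 41089978860
k=3:  x_3 = 561799·631236232801+236·36570·41089978860 = 709255768702176199,  y_3 = 561799·41089978860+36570·631236232801 = 46168618067101710
k=4:  x_4 = 561799·709255768702176199+236·36570·46168618067101710 = 796918363201596536611201,  y_4 = 561799·46168618067101710+36570·709255768702176199 = 51874966922918257173720
k=5:  x_5 = 561799·796918363201596536611201+236·36570·51874966922918257173720 = 895415879055878209574570044999,  y_5 = 561799·51874966922918257173720+36570·796918363201596536611201 = 58286609084610939305810342850

561799 36570
631236232801 41089978860
709255768702176199 46168618067101710
796918363201596536611201 51874966922918257173720
895415879055878209574570044999 58286609084610939305810342850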